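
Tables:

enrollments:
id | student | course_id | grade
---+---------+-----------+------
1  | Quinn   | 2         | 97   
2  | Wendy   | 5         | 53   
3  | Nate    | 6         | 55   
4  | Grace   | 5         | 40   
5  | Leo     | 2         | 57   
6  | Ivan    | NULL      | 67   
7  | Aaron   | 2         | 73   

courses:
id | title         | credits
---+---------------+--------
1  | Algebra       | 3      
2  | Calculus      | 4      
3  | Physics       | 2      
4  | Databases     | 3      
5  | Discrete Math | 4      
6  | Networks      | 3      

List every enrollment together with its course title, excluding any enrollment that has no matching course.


INNER JOIN keeps only enrollments rows whose course_id matches an id in courses. Walk through each enrollment:
  - enrollment 1 (Quinn): course_id=2 -> matches Calculus
  - enrollment 2 (Wendy): course_id=5 -> matches Discrete Math
  - enrollment 3 (Nate): course_id=6 -> matches Networks
  - enrollment 4 (Grace): course_id=5 -> matches Discrete Math
  - enrollment 5 (Leo): course_id=2 -> matches Calculus
  - enrollment 6 (Ivan): course_id=NULL, no match -> dropped
  - enrollment 7 (Aaron): course_id=2 -> matches Calculus
So 1 of 7 rows is dropped.

SQL:
SELECT a.student, b.title AS course
FROM enrollments a
INNER JOIN courses b ON a.course_id = b.id

Result:
student | course       
--------+--------------
Quinn   | Calculus     
Wendy   | Discrete Math
Nate    | Networks     
Grace   | Discrete Math
Leo     | Calculus     
Aaron   | Calculus     


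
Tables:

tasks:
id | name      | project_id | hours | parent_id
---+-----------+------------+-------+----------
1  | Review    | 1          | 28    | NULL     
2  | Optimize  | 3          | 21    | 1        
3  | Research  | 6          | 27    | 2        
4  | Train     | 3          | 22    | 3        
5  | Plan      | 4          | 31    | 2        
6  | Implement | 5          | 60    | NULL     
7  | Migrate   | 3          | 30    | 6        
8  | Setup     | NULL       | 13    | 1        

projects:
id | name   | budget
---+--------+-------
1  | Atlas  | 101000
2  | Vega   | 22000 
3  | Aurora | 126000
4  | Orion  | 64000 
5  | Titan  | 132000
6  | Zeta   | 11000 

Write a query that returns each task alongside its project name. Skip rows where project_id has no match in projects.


INNER JOIN keeps only tasks rows whose project_id matches an id in projects. Walk through each task:
  - task 1 (Review): project_id=1 -> matches Atlas
  - task 2 (Optimize): project_id=3 -> matches Aurora
  - task 3 (Research): project_id=6 -> matches Zeta
  - task 4 (Train): project_id=3 -> matches Aurora
  - task 5 (Plan): project_id=4 -> matches Orion
  - task 6 (Implement): project_id=5 -> matches Titan
  - task 7 (Migrate): project_id=3 -> matches Aurora
  - task 8 (Setup): project_id=NULL, no match -> dropped
So 1 of 8 rows is dropped.

SQL:
SELECT a.name, b.name AS project
FROM tasks a
INNER JOIN projects b ON a.project_id = b.id

Result:
name      | project
----------+--------
Review    | Atlas  
Optimize  | Aurora 
Research  | Zeta   
Train     | Aurora 
Plan      | Orion  
Implement | Titan  
Migrate   | Aurora 


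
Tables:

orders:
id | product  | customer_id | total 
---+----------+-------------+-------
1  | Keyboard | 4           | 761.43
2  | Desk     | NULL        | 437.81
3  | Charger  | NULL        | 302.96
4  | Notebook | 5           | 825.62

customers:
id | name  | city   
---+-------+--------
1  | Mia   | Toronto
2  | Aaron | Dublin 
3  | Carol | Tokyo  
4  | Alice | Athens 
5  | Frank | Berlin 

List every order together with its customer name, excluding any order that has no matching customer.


INNER JOIN keeps only orders rows whose customer_id matches an id in customers. Walk through each order:
  - order 1 (Keyboard): customer_id=4 -> matches Alice
  - order 2 (Desk): customer_id=NULL, no match -> dropped
  - order 3 (Charger): customer_id=NULL, no match -> dropped
  - order 4 (Notebook): customer_id=5 -> matches Frank
So 2 of 4 rows are dropped.

SQL:
SELECT a.product, b.name AS customer
FROM orders a
INNER JOIN customers b ON a.customer_id = b.id

Result:
product  | customer
---------+---------
Keyboard | Alice   
Notebook | Frank   


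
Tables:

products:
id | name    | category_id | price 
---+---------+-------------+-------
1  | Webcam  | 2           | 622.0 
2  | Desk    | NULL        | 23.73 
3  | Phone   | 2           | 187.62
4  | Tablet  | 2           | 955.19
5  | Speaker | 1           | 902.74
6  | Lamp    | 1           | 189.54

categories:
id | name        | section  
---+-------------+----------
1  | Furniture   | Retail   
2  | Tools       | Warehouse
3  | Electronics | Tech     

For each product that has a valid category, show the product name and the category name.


INNER JOIN keeps only products rows whose category_id matches an id in categories. Walk through each product:
  - product 1 (Webcam): category_id=2 -> matches Tools
  - product 2 (Desk): category_id=NULL, no match -> dropped
  - product 3 (Phone): category_id=2 -> matches Tools
  - product 4 (Tablet): category_id=2 -> matches Tools
  - product 5 (Speaker): category_id=1 -> matches Furniture
  - product 6 (Lamp): category_id=1 -> matches Furniture
So 1 of 6 rows is dropped.

SQL:
SELECT a.name, b.name AS category
FROM products a
INNER JOIN categories b ON a.category_id = b.id

Result:
name    | category 
--------+----------
Webcam  | Tools    
Phone   | Tools    
Tablet  | Tools    
Speaker | Furniture
Lamp    | Furniture


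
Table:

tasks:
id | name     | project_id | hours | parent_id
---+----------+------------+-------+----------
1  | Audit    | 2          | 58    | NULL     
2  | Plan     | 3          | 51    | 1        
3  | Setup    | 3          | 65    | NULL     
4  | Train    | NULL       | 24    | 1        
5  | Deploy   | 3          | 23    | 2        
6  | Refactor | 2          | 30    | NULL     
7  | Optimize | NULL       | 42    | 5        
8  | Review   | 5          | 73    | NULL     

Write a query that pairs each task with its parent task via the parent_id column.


This is a self-join: tasks is joined to a second copy of itself, matching each row's parent_id to another row's id. Use LEFT JOIN so rows with parent_id=NULL are kept.
  - task 1 (Audit): parent_id=NULL -> NULL
  - task 2 (Plan): parent_id=1 -> Audit
  - task 3 (Setup): parent_id=NULL -> NULL
  - task 4 (Train): parent_id=1 -> Audit
  - task 5 (Deploy): parent_id=2 -> Plan
  - task 6 (Refactor): parent_id=NULL -> NULL
  - task 7 (Optimize): parent_id=5 -> Deploy
  - task 8 (Review): parent_id=NULL -> NULL

SQL:
SELECT a.name AS item, b.name AS parent
FROM tasks a
LEFT JOIN tasks b ON a.parent_id = b.id

Result:
item     | parent
---------+-------
Audit    | NULL  
Plan     | Audit 
Setup    | NULL  
Train    | Audit 
Deploy   | Plan  
Refactor | NULL  
Optimize | Deploy
Review   | NULL  


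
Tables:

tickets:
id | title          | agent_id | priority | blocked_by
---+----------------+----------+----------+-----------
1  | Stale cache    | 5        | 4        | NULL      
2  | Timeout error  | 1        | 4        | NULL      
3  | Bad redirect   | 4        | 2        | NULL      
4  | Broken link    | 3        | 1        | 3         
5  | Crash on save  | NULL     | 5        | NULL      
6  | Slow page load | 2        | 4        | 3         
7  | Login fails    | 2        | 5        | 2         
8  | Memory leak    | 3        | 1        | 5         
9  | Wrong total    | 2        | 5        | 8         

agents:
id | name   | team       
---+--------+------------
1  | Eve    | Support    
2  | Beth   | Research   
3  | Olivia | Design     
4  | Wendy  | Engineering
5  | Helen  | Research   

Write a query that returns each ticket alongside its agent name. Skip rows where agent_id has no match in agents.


INNER JOIN keeps only tickets rows whose agent_id matches an id in agents. Walk through each ticket:
  - ticket 1 (Stale cache): agent_id=5 -> matches Helen
  - ticket 2 (Timeout error): agent_id=1 -> matches Eve
  - ticket 3 (Bad redirect): agent_id=4 -> matches Wendy
  - ticket 4 (Broken link): agent_id=3 -> matches Olivia
  - ticket 5 (Crash on save): agent_id=NULL, no match -> dropped
  - ticket 6 (Slow page load): agent_id=2 -> matches Beth
  - ticket 7 (Login fails): agent_id=2 -> matches Beth
  - ticket 8 (Memory leak): agent_id=3 -> matches Olivia
  - ticket 9 (Wrong total): agent_id=2 -> matches Beth
So 1 of 9 rows is dropped.

SQL:
SELECT a.title, b.name AS agent
FROM tickets a
INNER JOIN agents b ON a.agent_id = b.id

Result:
title          | agent 
---------------+-------
Stale cache    | Helen 
Timeout error  | Eve   
Bad redirect   | Wendy 
Broken link    | Olivia
Slow page load | Beth  
Login fails    | Beth  
Memory leak    | Olivia
Wrong total    | Beth  


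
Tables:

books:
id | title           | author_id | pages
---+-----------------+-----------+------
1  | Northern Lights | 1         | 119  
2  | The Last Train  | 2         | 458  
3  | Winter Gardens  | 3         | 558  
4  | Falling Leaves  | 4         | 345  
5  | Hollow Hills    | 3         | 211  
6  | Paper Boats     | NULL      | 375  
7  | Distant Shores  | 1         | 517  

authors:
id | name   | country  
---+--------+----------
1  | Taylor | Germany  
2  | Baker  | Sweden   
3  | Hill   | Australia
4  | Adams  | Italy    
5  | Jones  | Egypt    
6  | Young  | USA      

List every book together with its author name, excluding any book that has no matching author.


INNER JOIN keeps only books rows whose author_id matches an id in authors. Walk through each book:
  - book 1 (Northern Lights): author_id=1 -> matches Taylor
  - book 2 (The Last Train): author_id=2 -> matches Baker
  - book 3 (Winter Gardens): author_id=3 -> matches Hill
  - book 4 (Falling Leaves): author_id=4 -> matches Adams
  - book 5 (Hollow Hills): author_id=3 -> matches Hill
  - book 6 (Paper Boats): author_id=NULL, no match -> dropped
  - book 7 (Distant Shores): author_id=1 -> matches Taylor
So 1 of 7 rows is dropped.

SQL:
SELECT a.title, b.name AS author
FROM books a
INNER JOIN authors b ON a.author_id = b.id

Result:
title           | author
----------------+-------
Northern Lights | Taylor
The Last Train  | Baker 
Winter Gardens  | Hill  
Falling Leaves  | Adams 
Hollow Hills    | Hill  
Distant Shores  | Taylor


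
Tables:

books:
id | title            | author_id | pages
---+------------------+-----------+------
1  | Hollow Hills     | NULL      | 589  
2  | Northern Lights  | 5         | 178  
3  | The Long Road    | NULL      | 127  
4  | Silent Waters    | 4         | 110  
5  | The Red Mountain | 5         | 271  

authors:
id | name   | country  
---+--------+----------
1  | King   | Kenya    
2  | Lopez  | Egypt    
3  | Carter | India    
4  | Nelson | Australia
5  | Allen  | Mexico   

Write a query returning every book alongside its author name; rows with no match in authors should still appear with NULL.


LEFT JOIN keeps every row from books (the left table); where author_id has no match in authors, the author columns become NULL. Walk through each book:
  - book 1 (Hollow Hills): author_id=NULL, no match -> kept with NULL
  - book 2 (Northern Lights): author_id=5 -> matches Allen
  - book 3 (The Long Road): author_id=NULL, no match -> kept with NULL
  - book 4 (Silent Waters): author_id=4 -> matches Nelson
  - book 5 (The Red Mountain): author_id=5 -> matches Allen
All 5 rows appear; 2 have NULL author.

SQL:
SELECT a.title, b.name AS author
FROM books a
LEFT JOIN authors b ON a.author_id = b.id

Result:
title            | author
-----------------+-------
Hollow Hills     | NULL  
Northern Lights  | Allen 
The Long Road    | NULL  
Silent Waters    | Nelson
The Red Mountain | Allen 


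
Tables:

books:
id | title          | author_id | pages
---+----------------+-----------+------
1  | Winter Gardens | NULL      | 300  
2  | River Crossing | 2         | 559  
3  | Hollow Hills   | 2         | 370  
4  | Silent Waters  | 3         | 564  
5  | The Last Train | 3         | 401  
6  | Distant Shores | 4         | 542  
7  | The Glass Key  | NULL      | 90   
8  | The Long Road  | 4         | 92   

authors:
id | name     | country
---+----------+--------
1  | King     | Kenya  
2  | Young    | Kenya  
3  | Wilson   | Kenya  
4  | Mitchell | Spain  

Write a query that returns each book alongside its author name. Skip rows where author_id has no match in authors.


INNER JOIN keeps only books rows whose author_id matches an id in authors. Walk through each book:
  - book 1 (Winter Gardens): author_id=NULL, no match -> dropped
  - book 2 (River Crossing): author_id=2 -> matches Young
  - book 3 (Hollow Hills): author_id=2 -> matches Young
  - book 4 (Silent Waters): author_id=3 -> matches Wilson
  - book 5 (The Last Train): author_id=3 -> matches Wilson
  - book 6 (Distant Shores): author_id=4 -> matches Mitchell
  - book 7 (The Glass Key): author_id=NULL, no match -> dropped
  - book 8 (The Long Road): author_id=4 -> matches Mitchell
So 2 of 8 rows are dropped.

SQL:
SELECT a.title, b.name AS author
FROM books a
INNER JOIN authors b ON a.author_id = b.id

Result:
title          | author  
---------------+---------
River Crossing | Young   
Hollow Hills   | Young   
Silent Waters  | Wilson  
The Last Train | Wilson  
Distant Shores | Mitchell
The Long Road  | Mitchell


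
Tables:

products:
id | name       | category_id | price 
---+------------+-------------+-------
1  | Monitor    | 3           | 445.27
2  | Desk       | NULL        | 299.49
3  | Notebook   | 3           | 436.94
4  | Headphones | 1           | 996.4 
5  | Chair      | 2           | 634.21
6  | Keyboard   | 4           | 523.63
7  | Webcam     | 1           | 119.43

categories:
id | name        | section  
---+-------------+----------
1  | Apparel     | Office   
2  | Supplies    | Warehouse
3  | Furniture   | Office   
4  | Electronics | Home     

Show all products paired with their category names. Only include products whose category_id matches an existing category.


INNER JOIN keeps only products rows whose category_id matches an id in categories. Walk through each product:
  - product 1 (Monitor): category_id=3 -> matches Furniture
  - product 2 (Desk): category_id=NULL, no match -> dropped
  - product 3 (Notebook): category_id=3 -> matches Furniture
  - product 4 (Headphones): category_id=1 -> matches Apparel
  - product 5 (Chair): category_id=2 -> matches Supplies
  - product 6 (Keyboard): category_id=4 -> matches Electronics
  - product 7 (Webcam): category_id=1 -> matches Apparel
So 1 of 7 rows is dropped.

SQL:
SELECT a.name, b.name AS category
FROM products a
INNER JOIN categories b ON a.category_id = b.id

Result:
name       | category   
-----------+------------
Monitor    | Furniture  
Notebook   | Furniture  
Headphones | Apparel    
Chair      | Supplies   
Keyboard   | Electronics
Webcam     | Apparel    


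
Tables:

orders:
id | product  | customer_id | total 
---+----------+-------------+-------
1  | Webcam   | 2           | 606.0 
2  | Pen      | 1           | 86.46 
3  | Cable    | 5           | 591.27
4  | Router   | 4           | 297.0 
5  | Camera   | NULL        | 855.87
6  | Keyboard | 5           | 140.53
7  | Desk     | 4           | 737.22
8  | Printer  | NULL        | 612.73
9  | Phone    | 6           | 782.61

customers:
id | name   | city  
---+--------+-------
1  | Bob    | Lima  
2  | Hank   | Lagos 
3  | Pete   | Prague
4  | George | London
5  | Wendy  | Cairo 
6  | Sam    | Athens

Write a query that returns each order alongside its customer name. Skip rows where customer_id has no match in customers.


INNER JOIN keeps only orders rows whose customer_id matches an id in customers. Walk through each order:
  - order 1 (Webcam): customer_id=2 -> matches Hank
  - order 2 (Pen): customer_id=1 -> matches Bob
  - order 3 (Cable): customer_id=5 -> matches Wendy
  - order 4 (Router): customer_id=4 -> matches George
  - order 5 (Camera): customer_id=NULL, no match -> dropped
  - order 6 (Keyboard): customer_id=5 -> matches Wendy
  - order 7 (Desk): customer_id=4 -> matches George
  - order 8 (Printer): customer_id=NULL, no match -> dropped
  - order 9 (Phone): customer_id=6 -> matches Sam
So 2 of 9 rows are dropped.

SQL:
SELECT a.product, b.name AS customer
FROM orders a
INNER JOIN customers b ON a.customer_id = b.id

Result:
product  | customer
---------+---------
Webcam   | Hank    
Pen      | Bob     
Cable    | Wendy   
Router   | George  
Keyboard | Wendy   
Desk     | George  
Phone    | Sam     


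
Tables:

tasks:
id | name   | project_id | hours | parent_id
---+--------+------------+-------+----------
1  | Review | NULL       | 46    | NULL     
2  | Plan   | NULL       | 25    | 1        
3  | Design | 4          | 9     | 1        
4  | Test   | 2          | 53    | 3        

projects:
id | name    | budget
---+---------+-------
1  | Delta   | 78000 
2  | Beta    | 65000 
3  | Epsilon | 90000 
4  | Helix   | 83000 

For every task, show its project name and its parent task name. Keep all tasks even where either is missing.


Two LEFT JOINs from the same base table tasks: one to projects via project_id, one to tasks itself via parent_id. Both are LEFT so every task is preserved.
Match against projects:
  - task 1 (Review): project_id=NULL, no match -> kept with NULL
  - task 2 (Plan): project_id=NULL, no match -> kept with NULL
  - task 3 (Design): project_id=4 -> matches Helix
  - task 4 (Test): project_id=2 -> matches Beta
Match against tasks (self):
  - task 1 (Review): parent_id=NULL -> NULL
  - task 2 (Plan): parent_id=1 -> Review
  - task 3 (Design): parent_id=1 -> Review
  - task 4 (Test): parent_id=3 -> Design

SQL:
SELECT a.name, b.name AS project, c.name AS parent
FROM tasks a
LEFT JOIN projects b ON a.project_id = b.id
LEFT JOIN tasks c ON a.parent_id = c.id

Result:
name   | project | parent
-------+---------+-------
Review | NULL    | NULL  
Plan   | NULL    | Review
Design | Helix   | Review
Test   | Beta    | Design


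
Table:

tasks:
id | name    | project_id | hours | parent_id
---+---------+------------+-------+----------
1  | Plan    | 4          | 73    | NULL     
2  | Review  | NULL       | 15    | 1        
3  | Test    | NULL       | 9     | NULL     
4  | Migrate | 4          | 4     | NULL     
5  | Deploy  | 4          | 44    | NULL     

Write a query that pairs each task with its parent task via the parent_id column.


This is a self-join: tasks is joined to a second copy of itself, matching each row's parent_id to another row's id. Use LEFT JOIN so rows with parent_id=NULL are kept.
  - task 1 (Plan): parent_id=NULL -> NULL
  - task 2 (Review): parent_id=1 -> Plan
  - task 3 (Test): parent_id=NULL -> NULL
  - task 4 (Migrate): parent_id=NULL -> NULL
  - task 5 (Deploy): parent_id=NULL -> NULL

SQL:
SELECT a.name AS item, b.name AS parent
FROM tasks a
LEFT JOIN tasks b ON a.parent_id = b.id

Result:
item    | parent
--------+-------
Plan    | NULL  
Review  | Plan  
Test    | NULL  
Migrate | NULL  
Deploy  | NULL  


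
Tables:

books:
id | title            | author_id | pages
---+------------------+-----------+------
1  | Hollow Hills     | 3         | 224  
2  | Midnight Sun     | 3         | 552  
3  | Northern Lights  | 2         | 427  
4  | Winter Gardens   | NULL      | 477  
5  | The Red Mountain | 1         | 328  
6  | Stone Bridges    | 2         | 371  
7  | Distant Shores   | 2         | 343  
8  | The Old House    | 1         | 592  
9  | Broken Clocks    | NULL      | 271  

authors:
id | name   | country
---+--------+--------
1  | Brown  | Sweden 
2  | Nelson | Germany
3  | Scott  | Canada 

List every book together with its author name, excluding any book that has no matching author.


INNER JOIN keeps only books rows whose author_id matches an id in authors. Walk through each book:
  - book 1 (Hollow Hills): author_id=3 -> matches Scott
  - book 2 (Midnight Sun): author_id=3 -> matches Scott
  - book 3 (Northern Lights): author_id=2 -> matches Nelson
  - book 4 (Winter Gardens): author_id=NULL, no match -> dropped
  - book 5 (The Red Mountain): author_id=1 -> matches Brown
  - book 6 (Stone Bridges): author_id=2 -> matches Nelson
  - book 7 (Distant Shores): author_id=2 -> matches Nelson
  - book 8 (The Old House): author_id=1 -> matches Brown
  - book 9 (Broken Clocks): author_id=NULL, no match -> dropped
So 2 of 9 rows are dropped.

SQL:
SELECT a.title, b.name AS author
FROM books a
INNER JOIN authors b ON a.author_id = b.id

Result:
title            | author
-----------------+-------
Hollow Hills     | Scott 
Midnight Sun     | Scott 
Northern Lights  | Nelson
The Red Mountain | Brown 
Stone Bridges    | Nelson
Distant Shores   | Nelson
The Old House    | Brown 


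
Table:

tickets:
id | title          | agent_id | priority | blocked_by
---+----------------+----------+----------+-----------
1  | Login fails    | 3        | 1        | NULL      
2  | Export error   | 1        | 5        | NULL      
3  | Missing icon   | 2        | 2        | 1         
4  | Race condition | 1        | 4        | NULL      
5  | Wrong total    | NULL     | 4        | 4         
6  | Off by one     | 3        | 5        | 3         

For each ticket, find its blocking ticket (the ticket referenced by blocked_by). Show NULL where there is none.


This is a self-join: tickets is joined to a second copy of itself, matching each row's blocked_by to another row's id. Use LEFT JOIN so rows with blocked_by=NULL are kept.
  - ticket 1 (Login fails): blocked_by=NULL -> NULL
  - ticket 2 (Export error): blocked_by=NULL -> NULL
  - ticket 3 (Missing icon): blocked_by=1 -> Login fails
  - ticket 4 (Race condition): blocked_by=NULL -> NULL
  - ticket 5 (Wrong total): blocked_by=4 -> Race condition
  - ticket 6 (Off by one): blocked_by=3 -> Missing icon

SQL:
SELECT a.title AS item, b.title AS blocked_by
FROM tickets a
LEFT JOIN tickets b ON a.blocked_by = b.id

Result:
item           | blocked_by    
---------------+---------------
Login fails    | NULL          
Export error   | NULL          
Missing icon   | Login fails   
Race condition | NULL          
Wrong total    | Race condition
Off by one     | Missing icon  


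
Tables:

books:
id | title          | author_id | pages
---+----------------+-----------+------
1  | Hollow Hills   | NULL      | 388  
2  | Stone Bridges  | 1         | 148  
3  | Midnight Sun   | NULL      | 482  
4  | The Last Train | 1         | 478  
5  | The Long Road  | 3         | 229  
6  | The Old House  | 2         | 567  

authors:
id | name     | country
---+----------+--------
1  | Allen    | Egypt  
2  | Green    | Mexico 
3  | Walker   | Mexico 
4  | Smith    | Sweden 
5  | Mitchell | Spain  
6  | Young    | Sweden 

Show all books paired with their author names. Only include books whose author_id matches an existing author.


INNER JOIN keeps only books rows whose author_id matches an id in authors. Walk through each book:
  - book 1 (Hollow Hills): author_id=NULL, no match -> dropped
  - book 2 (Stone Bridges): author_id=1 -> matches Allen
  - book 3 (Midnight Sun): author_id=NULL, no match -> dropped
  - book 4 (The Last Train): author_id=1 -> matches Allen
  - book 5 (The Long Road): author_id=3 -> matches Walker
  - book 6 (The Old House): author_id=2 -> matches Green
So 2 of 6 rows are dropped.

SQL:
SELECT a.title, b.name AS author
FROM books a
INNER JOIN authors b ON a.author_id = b.id

Result:
title          | author
---------------+-------
Stone Bridges  | Allen 
The Last Train | Allen 
The Long Road  | Walker
The Old House  | Green 


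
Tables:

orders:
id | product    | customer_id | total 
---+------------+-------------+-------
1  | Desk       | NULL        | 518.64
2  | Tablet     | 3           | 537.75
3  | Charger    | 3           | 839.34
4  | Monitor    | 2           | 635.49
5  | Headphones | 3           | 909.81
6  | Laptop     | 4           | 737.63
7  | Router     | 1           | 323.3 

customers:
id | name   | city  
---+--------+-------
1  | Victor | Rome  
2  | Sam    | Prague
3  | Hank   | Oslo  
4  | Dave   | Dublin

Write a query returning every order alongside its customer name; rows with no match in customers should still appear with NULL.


LEFT JOIN keeps every row from orders (the left table); where customer_id has no match in customers, the customer columns become NULL. Walk through each order:
  - order 1 (Desk): customer_id=NULL, no match -> kept with NULL
  - order 2 (Tablet): customer_id=3 -> matches Hank
  - order 3 (Charger): customer_id=3 -> matches Hank
  - order 4 (Monitor): customer_id=2 -> matches Sam
  - order 5 (Headphones): customer_id=3 -> matches Hank
  - order 6 (Laptop): customer_id=4 -> matches Dave
  - order 7 (Router): customer_id=1 -> matches Victor
All 7 rows appear; 1 has NULL customer.

SQL:
SELECT a.product, b.name AS customer
FROM orders a
LEFT JOIN customers b ON a.customer_id = b.id

Result:
product    | customer
-----------+---------
Desk       | NULL    
Tablet     | Hank    
Charger    | Hank    
Monitor    | Sam     
Headphones | Hank    
Laptop     | Dave    
Router     | Victor  


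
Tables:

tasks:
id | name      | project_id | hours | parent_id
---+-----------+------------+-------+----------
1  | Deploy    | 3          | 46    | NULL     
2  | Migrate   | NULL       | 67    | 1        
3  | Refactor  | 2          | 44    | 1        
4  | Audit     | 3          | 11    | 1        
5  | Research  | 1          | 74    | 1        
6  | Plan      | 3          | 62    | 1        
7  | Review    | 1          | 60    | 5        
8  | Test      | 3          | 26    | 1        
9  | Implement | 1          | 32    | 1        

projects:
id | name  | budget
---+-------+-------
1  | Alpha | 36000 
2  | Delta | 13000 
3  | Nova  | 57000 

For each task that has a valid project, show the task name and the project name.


INNER JOIN keeps only tasks rows whose project_id matches an id in projects. Walk through each task:
  - task 1 (Deploy): project_id=3 -> matches Nova
  - task 2 (Migrate): project_id=NULL, no match -> dropped
  - task 3 (Refactor): project_id=2 -> matches Delta
  - task 4 (Audit): project_id=3 -> matches Nova
  - task 5 (Research): project_id=1 -> matches Alpha
  - task 6 (Plan): project_id=3 -> matches Nova
  - task 7 (Review): project_id=1 -> matches Alpha
  - task 8 (Test): project_id=3 -> matches Nova
  - task 9 (Implement): project_id=1 -> matches Alpha
So 1 of 9 rows is dropped.

SQL:
SELECT a.name, b.name AS project
FROM tasks a
INNER JOIN projects b ON a.project_id = b.id

Result:
name      | project
----------+--------
Deploy    | Nova   
Refactor  | Delta  
Audit     | Nova   
Research  | Alpha  
Plan      | Nova   
Review    | Alpha  
Test      | Nova   
Implement | Alpha  


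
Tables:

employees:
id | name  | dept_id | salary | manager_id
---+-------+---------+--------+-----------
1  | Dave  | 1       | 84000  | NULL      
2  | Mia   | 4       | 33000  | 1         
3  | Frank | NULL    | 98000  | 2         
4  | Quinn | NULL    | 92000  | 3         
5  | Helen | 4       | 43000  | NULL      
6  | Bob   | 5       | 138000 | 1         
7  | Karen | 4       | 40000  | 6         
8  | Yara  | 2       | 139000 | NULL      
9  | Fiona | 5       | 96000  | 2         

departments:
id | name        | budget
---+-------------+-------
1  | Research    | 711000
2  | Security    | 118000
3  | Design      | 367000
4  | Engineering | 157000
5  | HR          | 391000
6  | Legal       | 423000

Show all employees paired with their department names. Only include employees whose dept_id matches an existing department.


INNER JOIN keeps only employees rows whose dept_id matches an id in departments. Walk through each employee:
  - employee 1 (Dave): dept_id=1 -> matches Research
  - employee 2 (Mia): dept_id=4 -> matches Engineering
  - employee 3 (Frank): dept_id=NULL, no match -> dropped
  - employee 4 (Quinn): dept_id=NULL, no match -> dropped
  - employee 5 (Helen): dept_id=4 -> matches Engineering
  - employee 6 (Bob): dept_id=5 -> matches HR
  - employee 7 (Karen): dept_id=4 -> matches Engineering
  - employee 8 (Yara): dept_id=2 -> matches Security
  - employee 9 (Fiona): dept_id=5 -> matches HR
So 2 of 9 rows are dropped.

SQL:
SELECT a.name, b.name AS department
FROM employees a
INNER JOIN departments b ON a.dept_id = b.id

Result:
name  | department 
------+------------
Dave  | Research   
Mia   | Engineering
Helen | Engineering
Bob   | HR         
Karen | Engineering
Yara  | Security   
Fiona | HR         


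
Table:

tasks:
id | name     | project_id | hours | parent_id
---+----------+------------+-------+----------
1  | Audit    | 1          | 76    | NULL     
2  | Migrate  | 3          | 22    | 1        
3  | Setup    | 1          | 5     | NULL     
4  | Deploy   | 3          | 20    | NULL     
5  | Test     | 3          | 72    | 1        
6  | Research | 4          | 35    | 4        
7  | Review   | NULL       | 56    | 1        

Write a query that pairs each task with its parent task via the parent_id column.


This is a self-join: tasks is joined to a second copy of itself, matching each row's parent_id to another row's id. Use LEFT JOIN so rows with parent_id=NULL are kept.
  - task 1 (Audit): parent_id=NULL -> NULL
  - task 2 (Migrate): parent_id=1 -> Audit
  - task 3 (Setup): parent_id=NULL -> NULL
  - task 4 (Deploy): parent_id=NULL -> NULL
  - task 5 (Test): parent_id=1 -> Audit
  - task 6 (Research): parent_id=4 -> Deploy
  - task 7 (Review): parent_id=1 -> Audit

SQL:
SELECT a.name AS item, b.name AS parent
FROM tasks a
LEFT JOIN tasks b ON a.parent_id = b.id

Result:
item     | parent
---------+-------
Audit    | NULL  
Migrate  | Audit 
Setup    | NULL  
Deploy   | NULL  
Test     | Audit 
Research | Deploy
Review   | Audit 


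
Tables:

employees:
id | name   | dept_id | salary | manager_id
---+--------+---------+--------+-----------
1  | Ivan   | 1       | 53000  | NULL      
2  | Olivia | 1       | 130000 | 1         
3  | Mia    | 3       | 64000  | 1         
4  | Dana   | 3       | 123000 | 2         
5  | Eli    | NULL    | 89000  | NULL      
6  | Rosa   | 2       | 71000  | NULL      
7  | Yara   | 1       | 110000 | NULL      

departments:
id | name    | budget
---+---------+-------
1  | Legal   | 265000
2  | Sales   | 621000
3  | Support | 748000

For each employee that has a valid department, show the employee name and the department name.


INNER JOIN keeps only employees rows whose dept_id matches an id in departments. Walk through each employee:
  - employee 1 (Ivan): dept_id=1 -> matches Legal
  - employee 2 (Olivia): dept_id=1 -> matches Legal
  - employee 3 (Mia): dept_id=3 -> matches Support
  - employee 4 (Dana): dept_id=3 -> matches Support
  - employee 5 (Eli): dept_id=NULL, no match -> dropped
  - employee 6 (Rosa): dept_id=2 -> matches Sales
  - employee 7 (Yara): dept_id=1 -> matches Legal
So 1 of 7 rows is dropped.

SQL:
SELECT a.name, b.name AS department
FROM employees a
INNER JOIN departments b ON a.dept_id = b.id

Result:
name   | department
-------+-----------
Ivan   | Legal     
Olivia | Legal     
Mia    | Support   
Dana   | Support   
Rosa   | Sales     
Yara   | Legal     


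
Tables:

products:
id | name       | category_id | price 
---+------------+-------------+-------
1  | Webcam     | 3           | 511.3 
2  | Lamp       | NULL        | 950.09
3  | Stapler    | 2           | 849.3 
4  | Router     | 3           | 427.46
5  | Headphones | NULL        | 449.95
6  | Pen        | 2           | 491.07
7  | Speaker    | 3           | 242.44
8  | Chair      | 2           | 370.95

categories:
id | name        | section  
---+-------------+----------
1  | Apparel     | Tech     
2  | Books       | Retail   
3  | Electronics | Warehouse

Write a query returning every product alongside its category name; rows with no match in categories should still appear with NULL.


LEFT JOIN keeps every row from products (the left table); where category_id has no match in categories, the category columns become NULL. Walk through each product:
  - product 1 (Webcam): category_id=3 -> matches Electronics
  - product 2 (Lamp): category_id=NULL, no match -> kept with NULL
  - product 3 (Stapler): category_id=2 -> matches Books
  - product 4 (Router): category_id=3 -> matches Electronics
  - product 5 (Headphones): category_id=NULL, no match -> kept with NULL
  - product 6 (Pen): category_id=2 -> matches Books
  - product 7 (Speaker): category_id=3 -> matches Electronics
  - product 8 (Chair): category_id=2 -> matches Books
All 8 rows appear; 2 have NULL category.

SQL:
SELECT a.name, b.name AS category
FROM products a
LEFT JOIN categories b ON a.category_id = b.id

Result:
name       | category   
-----------+------------
Webcam     | Electronics
Lamp       | NULL       
Stapler    | Books      
Router     | Electronics
Headphones | NULL       
Pen        | Books      
Speaker    | Electronics
Chair      | Books      


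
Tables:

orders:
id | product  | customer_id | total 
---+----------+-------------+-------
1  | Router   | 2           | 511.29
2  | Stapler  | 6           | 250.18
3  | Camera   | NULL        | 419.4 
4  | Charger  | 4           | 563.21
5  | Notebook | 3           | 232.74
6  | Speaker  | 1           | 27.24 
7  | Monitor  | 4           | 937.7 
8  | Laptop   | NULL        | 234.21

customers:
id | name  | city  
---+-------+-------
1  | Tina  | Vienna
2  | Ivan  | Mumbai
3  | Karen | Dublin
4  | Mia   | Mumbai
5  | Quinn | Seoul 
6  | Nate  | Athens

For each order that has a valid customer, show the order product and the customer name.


INNER JOIN keeps only orders rows whose customer_id matches an id in customers. Walk through each order:
  - order 1 (Router): customer_id=2 -> matches Ivan
  - order 2 (Stapler): customer_id=6 -> matches Nate
  - order 3 (Camera): customer_id=NULL, no match -> dropped
  - order 4 (Charger): customer_id=4 -> matches Mia
  - order 5 (Notebook): customer_id=3 -> matches Karen
  - order 6 (Speaker): customer_id=1 -> matches Tina
  - order 7 (Monitor): customer_id=4 -> matches Mia
  - order 8 (Laptop): customer_id=NULL, no match -> dropped
So 2 of 8 rows are dropped.

SQL:
SELECT a.product, b.name AS customer
FROM orders a
INNER JOIN customers b ON a.customer_id = b.id

Result:
product  | customer
---------+---------
Router   | Ivan    
Stapler  | Nate    
Charger  | Mia     
Notebook | Karen   
Speaker  | Tina    
Monitor  | Mia     


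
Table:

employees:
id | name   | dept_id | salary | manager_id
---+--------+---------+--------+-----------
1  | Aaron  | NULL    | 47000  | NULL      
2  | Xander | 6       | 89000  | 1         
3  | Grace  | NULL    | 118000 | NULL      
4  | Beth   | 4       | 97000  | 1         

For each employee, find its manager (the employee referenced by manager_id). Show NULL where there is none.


This is a self-join: employees is joined to a second copy of itself, matching each row's manager_id to another row's id. Use LEFT JOIN so rows with manager_id=NULL are kept.
  - employee 1 (Aaron): manager_id=NULL -> NULL
  - employee 2 (Xander): manager_id=1 -> Aaron
  - employee 3 (Grace): manager_id=NULL -> NULL
  - employee 4 (Beth): manager_id=1 -> Aaron

SQL:
SELECT a.name AS item, b.name AS manager
FROM employees a
LEFT JOIN employees b ON a.manager_id = b.id

Result:
item   | manager
-------+--------
Aaron  | NULL   
Xander | Aaron  
Grace  | NULL   
Beth   | Aaron  


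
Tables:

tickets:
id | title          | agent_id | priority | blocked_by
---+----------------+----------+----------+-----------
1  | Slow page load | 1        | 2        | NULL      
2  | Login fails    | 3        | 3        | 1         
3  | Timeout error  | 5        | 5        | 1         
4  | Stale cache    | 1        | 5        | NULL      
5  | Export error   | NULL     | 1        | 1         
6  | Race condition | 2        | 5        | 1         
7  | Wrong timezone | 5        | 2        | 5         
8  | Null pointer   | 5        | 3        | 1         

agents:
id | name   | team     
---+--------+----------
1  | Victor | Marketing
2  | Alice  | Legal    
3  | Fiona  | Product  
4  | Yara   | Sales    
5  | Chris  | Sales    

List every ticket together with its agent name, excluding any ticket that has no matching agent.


INNER JOIN keeps only tickets rows whose agent_id matches an id in agents. Walk through each ticket:
  - ticket 1 (Slow page load): agent_id=1 -> matches Victor
  - ticket 2 (Login fails): agent_id=3 -> matches Fiona
  - ticket 3 (Timeout error): agent_id=5 -> matches Chris
  - ticket 4 (Stale cache): agent_id=1 -> matches Victor
  - ticket 5 (Export error): agent_id=NULL, no match -> dropped
  - ticket 6 (Race condition): agent_id=2 -> matches Alice
  - ticket 7 (Wrong timezone): agent_id=5 -> matches Chris
  - ticket 8 (Null pointer): agent_id=5 -> matches Chris
So 1 of 8 rows is dropped.

SQL:
SELECT a.title, b.name AS agent
FROM tickets a
INNER JOIN agents b ON a.agent_id = b.id

Result:
title          | agent 
---------------+-------
Slow page load | Victor
Login fails    | Fiona 
Timeout error  | Chris 
Stale cache    | Victor
Race condition | Alice 
Wrong timezone | Chris 
Null pointer   | Chris 


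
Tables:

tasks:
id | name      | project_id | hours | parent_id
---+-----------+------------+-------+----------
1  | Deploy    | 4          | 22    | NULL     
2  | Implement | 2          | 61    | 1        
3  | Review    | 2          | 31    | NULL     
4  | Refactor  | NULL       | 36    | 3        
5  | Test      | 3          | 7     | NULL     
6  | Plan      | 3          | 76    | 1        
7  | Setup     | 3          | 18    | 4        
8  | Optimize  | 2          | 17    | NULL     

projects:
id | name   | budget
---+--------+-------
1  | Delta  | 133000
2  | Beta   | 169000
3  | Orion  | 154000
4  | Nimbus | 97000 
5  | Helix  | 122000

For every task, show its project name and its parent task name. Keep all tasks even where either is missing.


Two LEFT JOINs from the same base table tasks: one to projects via project_id, one to tasks itself via parent_id. Both are LEFT so every task is preserved.
Match against projects:
  - task 1 (Deploy): project_id=4 -> matches Nimbus
  - task 2 (Implement): project_id=2 -> matches Beta
  - task 3 (Review): project_id=2 -> matches Beta
  - task 4 (Refactor): project_id=NULL, no match -> kept with NULL
  - task 5 (Test): project_id=3 -> matches Orion
  - task 6 (Plan): project_id=3 -> matches Orion
  - task 7 (Setup): project_id=3 -> matches Orion
  - task 8 (Optimize): project_id=2 -> matches Beta
Match against tasks (self):
  - task 1 (Deploy): parent_id=NULL -> NULL
  - task 2 (Implement): parent_id=1 -> Deploy
  - task 3 (Review): parent_id=NULL -> NULL
  - task 4 (Refactor): parent_id=3 -> Review
  - task 5 (Test): parent_id=NULL -> NULL
  - task 6 (Plan): parent_id=1 -> Deploy
  - task 7 (Setup): parent_id=4 -> Refactor
  - task 8 (Optimize): parent_id=NULL -> NULL

SQL:
SELECT a.name, b.name AS project, c.name AS parent
FROM tasks a
LEFT JOIN projects b ON a.project_id = b.id
LEFT JOIN tasks c ON a.parent_id = c.id

Result:
name      | project | parent  
----------+---------+---------
Deploy    | Nimbus  | NULL    
Implement | Beta    | Deploy  
Review    | Beta    | NULL    
Refactor  | NULL    | Review  
Test      | Orion   | NULL    
Plan      | Orion   | Deploy  
Setup     | Orion   | Refactor
Optimize  | Beta    | NULL    


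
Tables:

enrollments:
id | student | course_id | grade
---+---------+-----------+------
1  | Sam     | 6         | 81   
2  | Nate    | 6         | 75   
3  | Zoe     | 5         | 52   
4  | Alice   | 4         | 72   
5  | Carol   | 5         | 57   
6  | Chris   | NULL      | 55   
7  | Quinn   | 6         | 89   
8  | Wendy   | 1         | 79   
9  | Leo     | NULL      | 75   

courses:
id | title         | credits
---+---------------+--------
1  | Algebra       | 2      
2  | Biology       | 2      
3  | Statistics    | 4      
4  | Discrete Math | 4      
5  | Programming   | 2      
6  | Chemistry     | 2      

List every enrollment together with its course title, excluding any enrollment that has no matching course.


INNER JOIN keeps only enrollments rows whose course_id matches an id in courses. Walk through each enrollment:
  - enrollment 1 (Sam): course_id=6 -> matches Chemistry
  - enrollment 2 (Nate): course_id=6 -> matches Chemistry
  - enrollment 3 (Zoe): course_id=5 -> matches Programming
  - enrollment 4 (Alice): course_id=4 -> matches Discrete Math
  - enrollment 5 (Carol): course_id=5 -> matches Programming
  - enrollment 6 (Chris): course_id=NULL, no match -> dropped
  - enrollment 7 (Quinn): course_id=6 -> matches Chemistry
  - enrollment 8 (Wendy): course_id=1 -> matches Algebra
  - enrollment 9 (Leo): course_id=NULL, no match -> dropped
So 2 of 9 rows are dropped.

SQL:
SELECT a.student, b.title AS course
FROM enrollments a
INNER JOIN courses b ON a.course_id = b.id

Result:
student | course       
--------+--------------
Sam     | Chemistry    
Nate    | Chemistry    
Zoe     | Programming  
Alice   | Discrete Math
Carol   | Programming  
Quinn   | Chemistry    
Wendy   | Algebra      
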